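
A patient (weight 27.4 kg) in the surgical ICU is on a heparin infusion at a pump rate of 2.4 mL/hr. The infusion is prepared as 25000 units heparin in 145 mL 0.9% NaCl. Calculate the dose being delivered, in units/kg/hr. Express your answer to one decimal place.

Concentration = 25000 units ÷ 145 mL = 172.4138 units/mL
Drug rate = 2.4 mL/hr × 172.4138 units/mL = 413.7931 units/hr
413.7931 units/hr ÷ 27.4 kg = 15.10194 units/kg/hr

15.1 units/kg/hr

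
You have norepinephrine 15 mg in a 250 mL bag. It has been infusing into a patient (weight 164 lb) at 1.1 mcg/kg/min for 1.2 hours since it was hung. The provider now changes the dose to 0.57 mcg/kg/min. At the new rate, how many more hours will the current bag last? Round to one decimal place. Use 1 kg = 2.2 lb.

Initial rate:
Weight = 164 lb ÷ 2.2 lb/kg = 74.54545 kg
Dose = 1.1 mcg/kg/min × 74.54545 kg = 82 mcg/min
82 mcg/min × 60 min/hr = 4920 mcg/hr
Concentration = 15 mg ÷ 250 mL = 0.06 mg/mL = 60 mcg/mL
Rate = 4920 mcg/hr ÷ 60 mcg/mL = 82 mL/hr
Volume infused so far = 82 mL/hr × 1.2 hr = 98.4 mL
Volume remaining = 250 − 98.4 = 151.6 mL
New rate:
Dose = 0.57 mcg/kg/min × 74.54545 kg = 42.49091 mcg/min
42.49091 mcg/min × 60 min/hr = 2549.455 mcg/hr
Rate = 2549.455 mcg/hr ÷ 60 mcg/mL = 42.49091 mL/hr
Time remaining = 151.6 mL ÷ 42.49091 mL/hr = 3.567822 hr

3.6 hours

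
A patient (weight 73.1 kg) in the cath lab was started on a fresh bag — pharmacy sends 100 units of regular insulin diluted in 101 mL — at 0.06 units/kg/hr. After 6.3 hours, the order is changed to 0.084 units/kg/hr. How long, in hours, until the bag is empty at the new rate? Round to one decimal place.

11.8 hours

Initial rate:
Dose = 0.06 units/kg/hr × 73.1 kg = 4.386 units/hr
Concentration = 100 units ÷ 101 mL = 0.990099 units/mL
Rate = 4.386 units/hr ÷ 0.990099 units/mL = 4.42986 mL/hr
Volume infused so far = 4.42986 mL/hr × 6.3 hr = 27.90812 mL
Volume remaining = 101 − 27.90812 = 73.09188 mL
New rate:
Dose = 0.084 units/kg/hr × 73.1 kg = 6.1404 units/hr
Rate = 6.1404 units/hr ÷ 0.990099 units/mL = 6.201804 mL/hr
Time remaining = 73.09188 mL ÷ 6.201804 mL/hr = 11.78558 hr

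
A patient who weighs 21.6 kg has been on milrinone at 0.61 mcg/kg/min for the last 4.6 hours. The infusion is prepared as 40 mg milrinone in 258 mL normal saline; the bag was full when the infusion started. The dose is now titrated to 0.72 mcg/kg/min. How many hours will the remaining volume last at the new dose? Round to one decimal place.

39.0 hours

Initial rate:
Dose = 0.61 mcg/kg/min × 21.6 kg = 13.176 mcg/min
13.176 mcg/min × 60 min/hr = 790.56 mcg/hr
Concentration = 40 mg ÷ 258 mL = 0.1550388 mg/mL = 155.0388 mcg/mL
Rate = 790.56 mcg/hr ÷ 155.0388 mcg/mL = 5.099112 mL/hr
Volume infused so far = 5.099112 mL/hr × 4.6 hr = 23.45592 mL
Volume remaining = 258 − 23.45592 = 234.5441 mL
New rate:
Dose = 0.72 mcg/kg/min × 21.6 kg = 15.552 mcg/min
15.552 mcg/min × 60 min/hr = 933.12 mcg/hr
Rate = 933.12 mcg/hr ÷ 155.0388 mcg/mL = 6.018624 mL/hr
Time remaining = 234.5441 mL ÷ 6.018624 mL/hr = 38.96972 hr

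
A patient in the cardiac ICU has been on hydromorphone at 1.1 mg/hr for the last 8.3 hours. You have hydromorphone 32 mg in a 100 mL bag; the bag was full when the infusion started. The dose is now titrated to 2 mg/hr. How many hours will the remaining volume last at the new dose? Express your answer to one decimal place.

11.4 hours

Initial rate:
Concentration = 32 mg ÷ 100 mL = 0.32 mg/mL
Rate = 1.1 mg/hr ÷ 0.32 mg/mL = 3.4375 mL/hr
Volume infused so far = 3.4375 mL/hr × 8.3 hr = 28.53125 mL
Volume remaining = 100 − 28.53125 = 71.46875 mL
New rate:
Rate = 2 mg/hr ÷ 0.32 mg/mL = 6.25 mL/hr
Time remaining = 71.46875 mL ÷ 6.25 mL/hr = 11.435 hr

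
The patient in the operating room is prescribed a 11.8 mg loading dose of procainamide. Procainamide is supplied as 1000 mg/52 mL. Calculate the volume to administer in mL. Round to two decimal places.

0.61 mL

Concentration = 1000 mg ÷ 52 mL = 19.23077 mg/mL
Volume = 11.8 mg ÷ 19.23077 mg/mL = 0.6136 mL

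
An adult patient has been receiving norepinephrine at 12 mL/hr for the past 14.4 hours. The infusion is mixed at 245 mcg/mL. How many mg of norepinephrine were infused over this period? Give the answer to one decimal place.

42.3 mg

Drug rate = 12 mL/hr × 245 mcg/mL = 2940 mcg/hr
Total = 2940 mcg/hr × 14.4 hr = 42336 mcg = 42.336 mg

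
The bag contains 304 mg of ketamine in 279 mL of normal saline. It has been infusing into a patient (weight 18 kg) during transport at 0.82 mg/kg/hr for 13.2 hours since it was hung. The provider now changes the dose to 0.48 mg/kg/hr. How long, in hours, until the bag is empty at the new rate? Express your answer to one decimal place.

Initial rate:
Dose = 0.82 mg/kg/hr × 18 kg = 14.76 mg/hr
Concentration = 304 mg ÷ 279 mL = 1.089606 mg/mL
Rate = 14.76 mg/hr ÷ 1.089606 mg/mL = 13.54618 mL/hr
Volume infused so far = 13.54618 mL/hr × 13.2 hr = 178.8096 mL
Volume remaining = 279 − 178.8096 = 100.1904 mL
New rate:
Dose = 0.48 mg/kg/hr × 18 kg = 8.64 mg/hr
Rate = 8.64 mg/hr ÷ 1.089606 mg/mL = 7.929474 mL/hr
Time remaining = 100.1904 mL ÷ 7.929474 mL/hr = 12.63519 hr

12.6 hours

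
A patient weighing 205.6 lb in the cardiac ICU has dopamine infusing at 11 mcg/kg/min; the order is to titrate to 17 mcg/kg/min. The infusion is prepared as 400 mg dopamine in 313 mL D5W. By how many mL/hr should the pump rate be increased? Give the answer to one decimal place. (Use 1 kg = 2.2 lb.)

At the current dose:
Weight = 205.6 lb ÷ 2.2 lb/kg = 93.45455 kg
Dose = 11 mcg/kg/min × 93.45455 kg = 1028 mcg/min
1028 mcg/min × 60 min/hr = 61680 mcg/hr
Concentration = 400 mg ÷ 313 mL = 1.277955 mg/mL = 1277.955 mcg/mL
Rate = 61680 mcg/hr ÷ 1277.955 mcg/mL = 48.2646 mL/hr
At the new dose:
Dose = 17 mcg/kg/min × 93.45455 kg = 1588.727 mcg/min
1588.727 mcg/min × 60 min/hr = 95323.64 mcg/hr
Rate = 95323.64 mcg/hr ÷ 1277.955 mcg/mL = 74.59075 mL/hr
Change = 74.59075 − 48.2646 = 26.32615 mL/hr → 26.32615 mL/hr increase

26.3 mL/hr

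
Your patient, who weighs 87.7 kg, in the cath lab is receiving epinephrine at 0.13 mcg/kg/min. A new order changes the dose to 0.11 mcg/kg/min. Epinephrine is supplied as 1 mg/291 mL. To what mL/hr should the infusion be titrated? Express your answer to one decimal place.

168.4 mL/hr

Dose = 0.11 mcg/kg/min × 87.7 kg = 9.647 mcg/min
9.647 mcg/min × 60 min/hr = 578.82 mcg/hr
Concentration = 1 mg ÷ 291 mL = 0.003436426 mg/mL = 3.436426 mcg/mL
Rate = 578.82 mcg/hr ÷ 3.436426 mcg/mL = 168.4366 mL/hr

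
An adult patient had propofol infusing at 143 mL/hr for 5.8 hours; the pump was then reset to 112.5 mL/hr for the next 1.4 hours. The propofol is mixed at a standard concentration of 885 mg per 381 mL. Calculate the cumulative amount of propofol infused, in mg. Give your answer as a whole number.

2292 mg

Concentration = 885 mg ÷ 381 mL = 2.322835 mg/mL
Stage 1: 143 mL/hr × 5.8 hr = 829.4 mL → 829.4 mL × 2.322835 mg/mL = 1926.559 mg
Stage 2: 112.5 mL/hr × 1.4 hr = 157.5 mL → 157.5 mL × 2.322835 mg/mL = 365.8465 mg
Total = 1926.559 + 365.8465 = 2292.406 mg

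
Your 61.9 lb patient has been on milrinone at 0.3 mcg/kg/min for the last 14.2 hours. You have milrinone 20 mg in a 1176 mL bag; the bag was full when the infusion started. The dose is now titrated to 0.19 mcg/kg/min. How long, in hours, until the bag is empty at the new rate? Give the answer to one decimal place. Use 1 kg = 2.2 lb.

Initial rate:
Weight = 61.9 lb ÷ 2.2 lb/kg = 28.13636 kg
Dose = 0.3 mcg/kg/min × 28.13636 kg = 8.440909 mcg/min
8.440909 mcg/min × 60 min/hr = 506.4545 mcg/hr
Concentration = 20 mg ÷ 1176 mL = 0.0170068 mg/mL = 17.0068 mcg/mL
Rate = 506.4545 mcg/hr ÷ 17.0068 mcg/mL = 29.77953 mL/hr
Volume infused so far = 29.77953 mL/hr × 14.2 hr = 422.8693 mL
Volume remaining = 1176 − 422.8693 = 753.1307 mL
New rate:
Dose = 0.19 mcg/kg/min × 28.13636 kg = 5.345909 mcg/min
5.345909 mcg/min × 60 min/hr = 320.7545 mcg/hr
Rate = 320.7545 mcg/hr ÷ 17.0068 mcg/mL = 18.86037 mL/hr
Time remaining = 753.1307 mL ÷ 18.86037 mL/hr = 39.93192 hr

39.9 hours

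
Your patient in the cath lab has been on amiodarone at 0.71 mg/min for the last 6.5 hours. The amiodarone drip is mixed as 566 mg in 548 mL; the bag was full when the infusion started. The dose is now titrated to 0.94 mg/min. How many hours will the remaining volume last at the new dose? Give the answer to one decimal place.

5.1 hours

Initial rate:
0.71 mg/min × 60 min/hr = 42.6 mg/hr
Concentration = 566 mg ÷ 548 mL = 1.032847 mg/mL
Rate = 42.6 mg/hr ÷ 1.032847 mg/mL = 41.24523 mL/hr
Volume infused so far = 41.24523 mL/hr × 6.5 hr = 268.094 mL
Volume remaining = 548 − 268.094 = 279.906 mL
New rate:
0.94 mg/min × 60 min/hr = 56.4 mg/hr
Rate = 56.4 mg/hr ÷ 1.032847 mg/mL = 54.60636 mL/hr
Time remaining = 279.906 mL ÷ 54.60636 mL/hr = 5.125887 hr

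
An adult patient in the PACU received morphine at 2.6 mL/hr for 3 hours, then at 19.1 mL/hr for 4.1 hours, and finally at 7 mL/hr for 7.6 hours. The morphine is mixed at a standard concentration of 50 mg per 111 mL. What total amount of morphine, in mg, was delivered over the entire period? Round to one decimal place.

62.8 mg

Concentration = 50 mg ÷ 111 mL = 0.4504505 mg/mL
Stage 1: 2.6 mL/hr × 3 hr = 7.8 mL → 7.8 mL × 0.4504505 mg/mL = 3.513514 mg
Stage 2: 19.1 mL/hr × 4.1 hr = 78.31 mL → 78.31 mL × 0.4504505 mg/mL = 35.27477 mg
Stage 3: 7 mL/hr × 7.6 hr = 53.2 mL → 53.2 mL × 0.4504505 mg/mL = 23.96396 mg
Total = 3.513514 + 35.27477 + 23.96396 = 62.75225 mg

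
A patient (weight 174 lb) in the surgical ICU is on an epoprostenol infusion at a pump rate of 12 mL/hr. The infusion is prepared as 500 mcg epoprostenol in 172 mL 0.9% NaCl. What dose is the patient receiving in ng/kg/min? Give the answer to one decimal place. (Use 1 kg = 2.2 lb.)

7.4 ng/kg/min

Weight = 174 lb ÷ 2.2 lb/kg = 79.09091 kg
Concentration = 500 mcg ÷ 172 mL = 2.906977 mcg/mL = 2906.977 ng/mL
Drug rate = 12 mL/hr × 2906.977 ng/mL = 34883.72 ng/hr
34883.72 ng/hr ÷ 60 min/hr = 581.3953 ng/min
581.3953 ng/min ÷ 79.09091 kg = 7.350976 ng/kg/min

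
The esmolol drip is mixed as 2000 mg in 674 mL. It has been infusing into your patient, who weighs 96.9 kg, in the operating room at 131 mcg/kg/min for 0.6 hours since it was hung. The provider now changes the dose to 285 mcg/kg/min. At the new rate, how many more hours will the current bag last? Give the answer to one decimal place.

Initial rate:
Dose = 131 mcg/kg/min × 96.9 kg = 12693.9 mcg/min
12693.9 mcg/min × 60 min/hr = 761634 mcg/hr
Concentration = 2000 mg ÷ 674 mL = 2.967359 mg/mL = 2967.359 mcg/mL
Rate = 761634 mcg/hr ÷ 2967.359 mcg/mL = 256.6707 mL/hr
Volume infused so far = 256.6707 mL/hr × 0.6 hr = 154.0024 mL
Volume remaining = 674 − 154.0024 = 519.9976 mL
New rate:
Dose = 285 mcg/kg/min × 96.9 kg = 27616.5 mcg/min
27616.5 mcg/min × 60 min/hr = 1656990 mcg/hr
Rate = 1656990 mcg/hr ÷ 2967.359 mcg/mL = 558.4056 mL/hr
Time remaining = 519.9976 mL ÷ 558.4056 mL/hr = 0.9312184 hr

0.9 hours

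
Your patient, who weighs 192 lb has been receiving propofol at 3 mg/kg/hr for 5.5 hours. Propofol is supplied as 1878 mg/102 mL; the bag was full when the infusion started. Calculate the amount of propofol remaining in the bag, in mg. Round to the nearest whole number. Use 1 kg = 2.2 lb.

438 mg

Weight = 192 lb ÷ 2.2 lb/kg = 87.27273 kg
Dose = 3 mg/kg/hr × 87.27273 kg = 261.8182 mg/hr
Concentration = 1878 mg ÷ 102 mL = 18.41176 mg/mL
Rate = 261.8182 mg/hr ÷ 18.41176 mg/mL = 14.22016 mL/hr
Volume infused = 14.22016 mL/hr × 5.5 hr = 78.21086 mL
Volume remaining = 102 − 78.21086 = 23.78914 mL
Drug remaining = 23.78914 mL × 18.41176 mg/mL = 438 mg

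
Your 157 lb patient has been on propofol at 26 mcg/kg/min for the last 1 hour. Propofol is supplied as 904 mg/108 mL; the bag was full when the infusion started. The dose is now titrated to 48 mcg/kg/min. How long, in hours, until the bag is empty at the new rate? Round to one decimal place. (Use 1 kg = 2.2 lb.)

3.9 hours

Initial rate:
Weight = 157 lb ÷ 2.2 lb/kg = 71.36364 kg
Dose = 26 mcg/kg/min × 71.36364 kg = 1855.455 mcg/min
1855.455 mcg/min × 60 min/hr = 111327.3 mcg/hr
Concentration = 904 mg ÷ 108 mL = 8.37037 mg/mL = 8370.37 mcg/mL
Rate = 111327.3 mcg/hr ÷ 8370.37 mcg/mL = 13.30016 mL/hr
Volume infused so far = 13.30016 mL/hr × 1 hr = 13.30016 mL
Volume remaining = 108 − 13.30016 = 94.69984 mL
New rate:
Dose = 48 mcg/kg/min × 71.36364 kg = 3425.455 mcg/min
3425.455 mcg/min × 60 min/hr = 205527.3 mcg/hr
Rate = 205527.3 mcg/hr ÷ 8370.37 mcg/mL = 24.55414 mL/hr
Time remaining = 94.69984 mL ÷ 24.55414 mL/hr = 3.856776 hr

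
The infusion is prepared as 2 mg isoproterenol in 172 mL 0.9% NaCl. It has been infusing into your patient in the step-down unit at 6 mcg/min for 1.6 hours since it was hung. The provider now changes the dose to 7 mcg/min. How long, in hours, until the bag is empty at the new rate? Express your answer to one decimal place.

3.4 hours

Initial rate:
6 mcg/min × 60 min/hr = 360 mcg/hr
Concentration = 2 mg ÷ 172 mL = 0.01162791 mg/mL = 11.62791 mcg/mL
Rate = 360 mcg/hr ÷ 11.62791 mcg/mL = 30.96 mL/hr
Volume infused so far = 30.96 mL/hr × 1.6 hr = 49.536 mL
Volume remaining = 172 − 49.536 = 122.464 mL
New rate:
7 mcg/min × 60 min/hr = 420 mcg/hr
Rate = 420 mcg/hr ÷ 11.62791 mcg/mL = 36.12 mL/hr
Time remaining = 122.464 mL ÷ 36.12 mL/hr = 3.390476 hr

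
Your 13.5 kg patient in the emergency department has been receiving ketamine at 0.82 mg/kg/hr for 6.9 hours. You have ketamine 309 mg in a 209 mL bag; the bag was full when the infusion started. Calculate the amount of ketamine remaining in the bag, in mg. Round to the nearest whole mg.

Dose = 0.82 mg/kg/hr × 13.5 kg = 11.07 mg/hr
Concentration = 309 mg ÷ 209 mL = 1.478469 mg/mL
Rate = 11.07 mg/hr ÷ 1.478469 mg/mL = 7.487476 mL/hr
Volume infused = 7.487476 mL/hr × 6.9 hr = 51.66358 mL
Volume remaining = 209 − 51.66358 = 157.3364 mL
Drug remaining = 157.3364 mL × 1.478469 mg/mL = 232.617 mg

233 mg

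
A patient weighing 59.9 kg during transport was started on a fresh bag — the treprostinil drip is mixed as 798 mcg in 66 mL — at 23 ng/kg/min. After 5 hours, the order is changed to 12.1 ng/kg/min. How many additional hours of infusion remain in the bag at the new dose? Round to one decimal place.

Initial rate:
Dose = 23 ng/kg/min × 59.9 kg = 1377.7 ng/min
1377.7 ng/min × 60 min/hr = 82662 ng/hr
Concentration = 798 mcg ÷ 66 mL = 12.09091 mcg/mL = 12090.91 ng/mL
Rate = 82662 ng/hr ÷ 12090.91 ng/mL = 6.836707 mL/hr
Volume infused so far = 6.836707 mL/hr × 5 hr = 34.18353 mL
Volume remaining = 66 − 34.18353 = 31.81647 mL
New rate:
Dose = 12.1 ng/kg/min × 59.9 kg = 724.79 ng/min
724.79 ng/min × 60 min/hr = 43487.4 ng/hr
Rate = 43487.4 ng/hr ÷ 12090.91 ng/mL = 3.596702 mL/hr
Time remaining = 31.81647 mL ÷ 3.596702 mL/hr = 8.846011 hr

8.8 hours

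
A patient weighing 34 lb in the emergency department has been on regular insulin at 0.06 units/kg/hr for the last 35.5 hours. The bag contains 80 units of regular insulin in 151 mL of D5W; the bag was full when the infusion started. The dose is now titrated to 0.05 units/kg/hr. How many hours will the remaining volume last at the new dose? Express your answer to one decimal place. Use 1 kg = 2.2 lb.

60.9 hours

Initial rate:
Weight = 34 lb ÷ 2.2 lb/kg = 15.45455 kg
Dose = 0.06 units/kg/hr × 15.45455 kg = 0.9272727 units/hr
Concentration = 80 units ÷ 151 mL = 0.5298013 units/mL
Rate = 0.9272727 units/hr ÷ 0.5298013 units/mL = 1.750227 mL/hr
Volume infused so far = 1.750227 mL/hr × 35.5 hr = 62.13307 mL
Volume remaining = 151 − 62.13307 = 88.86693 mL
New rate:
Dose = 0.05 units/kg/hr × 15.45455 kg = 0.7727273 units/hr
Rate = 0.7727273 units/hr ÷ 0.5298013 units/mL = 1.458523 mL/hr
Time remaining = 88.86693 mL ÷ 1.458523 mL/hr = 60.92941 hr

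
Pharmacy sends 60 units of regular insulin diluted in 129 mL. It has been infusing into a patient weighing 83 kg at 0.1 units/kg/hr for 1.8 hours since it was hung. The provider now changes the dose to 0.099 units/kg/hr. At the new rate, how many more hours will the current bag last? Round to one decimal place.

Initial rate:
Dose = 0.1 units/kg/hr × 83 kg = 8.3 units/hr
Concentration = 60 units ÷ 129 mL = 0.4651163 units/mL
Rate = 8.3 units/hr ÷ 0.4651163 units/mL = 17.845 mL/hr
Volume infused so far = 17.845 mL/hr × 1.8 hr = 32.121 mL
Volume remaining = 129 − 32.121 = 96.879 mL
New rate:
Dose = 0.099 units/kg/hr × 83 kg = 8.217 units/hr
Rate = 8.217 units/hr ÷ 0.4651163 units/mL = 17.66655 mL/hr
Time remaining = 96.879 mL ÷ 17.66655 mL/hr = 5.483753 hr

5.5 hours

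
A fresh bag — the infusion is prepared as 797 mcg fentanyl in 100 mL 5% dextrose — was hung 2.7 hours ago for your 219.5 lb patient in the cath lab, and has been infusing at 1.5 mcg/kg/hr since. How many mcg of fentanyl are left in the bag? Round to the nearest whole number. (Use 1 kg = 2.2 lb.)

393 mcg

Weight = 219.5 lb ÷ 2.2 lb/kg = 99.77273 kg
Dose = 1.5 mcg/kg/hr × 99.77273 kg = 149.6591 mcg/hr
Concentration = 797 mcg ÷ 100 mL = 7.97 mcg/mL
Rate = 149.6591 mcg/hr ÷ 7.97 mcg/mL = 18.7778 mL/hr
Volume infused = 18.7778 mL/hr × 2.7 hr = 50.70007 mL
Volume remaining = 100 − 50.70007 = 49.29993 mL
Drug remaining = 49.29993 mL × 7.97 mcg/mL = 392.9205 mcg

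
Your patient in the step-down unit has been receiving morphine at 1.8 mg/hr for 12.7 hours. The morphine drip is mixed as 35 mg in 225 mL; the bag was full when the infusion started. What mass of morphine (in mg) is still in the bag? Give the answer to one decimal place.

12.1 mg

Concentration = 35 mg ÷ 225 mL = 0.1555556 mg/mL
Rate = 1.8 mg/hr ÷ 0.1555556 mg/mL = 11.57143 mL/hr
Volume infused = 11.57143 mL/hr × 12.7 hr = 146.9571 mL
Volume remaining = 225 − 146.9571 = 78.04286 mL
Drug remaining = 78.04286 mL × 0.1555556 mg/mL = 12.14 mg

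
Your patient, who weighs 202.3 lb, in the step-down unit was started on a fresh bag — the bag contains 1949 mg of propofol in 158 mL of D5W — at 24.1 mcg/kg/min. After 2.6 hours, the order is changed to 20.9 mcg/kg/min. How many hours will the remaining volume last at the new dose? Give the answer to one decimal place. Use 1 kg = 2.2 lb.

Initial rate:
Weight = 202.3 lb ÷ 2.2 lb/kg = 91.95455 kg
Dose = 24.1 mcg/kg/min × 91.95455 kg = 2216.105 mcg/min
2216.105 mcg/min × 60 min/hr = 132966.3 mcg/hr
Concentration = 1949 mg ÷ 158 mL = 12.33544 mg/mL = 12335.44 mcg/mL
Rate = 132966.3 mcg/hr ÷ 12335.44 mcg/mL = 10.77921 mL/hr
Volume infused so far = 10.77921 mL/hr × 2.6 hr = 28.02593 mL
Volume remaining = 158 − 28.02593 = 129.9741 mL
New rate:
Dose = 20.9 mcg/kg/min × 91.95455 kg = 1921.85 mcg/min
1921.85 mcg/min × 60 min/hr = 115311 mcg/hr
Rate = 115311 mcg/hr ÷ 12335.44 mcg/mL = 9.347942 mL/hr
Time remaining = 129.9741 mL ÷ 9.347942 mL/hr = 13.90403 hr

13.9 hours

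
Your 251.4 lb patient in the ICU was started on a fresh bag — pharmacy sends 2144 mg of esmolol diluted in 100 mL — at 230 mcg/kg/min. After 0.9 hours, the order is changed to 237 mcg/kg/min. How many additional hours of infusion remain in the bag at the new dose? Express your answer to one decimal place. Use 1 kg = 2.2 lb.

0.4 hours

Initial rate:
Weight = 251.4 lb ÷ 2.2 lb/kg = 114.2727 kg
Dose = 230 mcg/kg/min × 114.2727 kg = 26282.73 mcg/min
26282.73 mcg/min × 60 min/hr = 1576964 mcg/hr
Concentration = 2144 mg ÷ 100 mL = 21.44 mg/mL = 21440 mcg/mL
Rate = 1576964 mcg/hr ÷ 21440 mcg/mL = 73.55241 mL/hr
Volume infused so far = 73.55241 mL/hr × 0.9 hr = 66.19717 mL
Volume remaining = 100 − 66.19717 = 33.80283 mL
New rate:
Dose = 237 mcg/kg/min × 114.2727 kg = 27082.64 mcg/min
27082.64 mcg/min × 60 min/hr = 1624958 mcg/hr
Rate = 1624958 mcg/hr ÷ 21440 mcg/mL = 75.79096 mL/hr
Time remaining = 33.80283 mL ÷ 75.79096 mL/hr = 0.4460008 hr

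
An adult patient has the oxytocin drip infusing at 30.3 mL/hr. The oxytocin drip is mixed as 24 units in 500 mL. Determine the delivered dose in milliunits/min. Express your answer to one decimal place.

24.2 milliunits/min

Concentration = 24 units ÷ 500 mL = 0.048 units/mL = 48 milliunits/mL
Drug rate = 30.3 mL/hr × 48 milliunits/mL = 1454.4 milliunits/hr
1454.4 milliunits/hr ÷ 60 min/hr = 24.24 milliunits/min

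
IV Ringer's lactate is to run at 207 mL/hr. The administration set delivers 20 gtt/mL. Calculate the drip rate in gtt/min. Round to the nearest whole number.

69 gtt/min

207 mL/hr ÷ 60 min/hr = 3.45 mL/min
3.45 mL/min × 20 gtt/mL = 69 gtt/min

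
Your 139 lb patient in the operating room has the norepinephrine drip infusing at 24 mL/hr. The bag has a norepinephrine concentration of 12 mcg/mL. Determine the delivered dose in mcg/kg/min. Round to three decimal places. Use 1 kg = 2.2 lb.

Weight = 139 lb ÷ 2.2 lb/kg = 63.18182 kg
Drug rate = 24 mL/hr × 12 mcg/mL = 288 mcg/hr
288 mcg/hr ÷ 60 min/hr = 4.8 mcg/min
4.8 mcg/min ÷ 63.18182 kg = 0.07597122 mcg/kg/min

0.076 mcg/kg/min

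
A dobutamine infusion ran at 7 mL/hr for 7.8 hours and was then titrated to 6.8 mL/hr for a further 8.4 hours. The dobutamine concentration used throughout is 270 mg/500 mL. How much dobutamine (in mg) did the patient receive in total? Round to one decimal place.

60.3 mg

Concentration = 270 mg ÷ 500 mL = 0.54 mg/mL
Stage 1: 7 mL/hr × 7.8 hr = 54.6 mL → 54.6 mL × 0.54 mg/mL = 29.484 mg
Stage 2: 6.8 mL/hr × 8.4 hr = 57.12 mL → 57.12 mL × 0.54 mg/mL = 30.8448 mg
Total = 29.484 + 30.8448 = 60.3288 mg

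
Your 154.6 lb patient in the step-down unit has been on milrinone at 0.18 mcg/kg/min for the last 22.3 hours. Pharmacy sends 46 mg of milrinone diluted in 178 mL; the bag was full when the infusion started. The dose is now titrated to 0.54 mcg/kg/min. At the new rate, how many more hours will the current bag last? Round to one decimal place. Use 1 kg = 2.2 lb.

Initial rate:
Weight = 154.6 lb ÷ 2.2 lb/kg = 70.27273 kg
Dose = 0.18 mcg/kg/min × 70.27273 kg = 12.64909 mcg/min
12.64909 mcg/min × 60 min/hr = 758.9455 mcg/hr
Concentration = 46 mg ÷ 178 mL = 0.258427 mg/mL = 258.427 mcg/mL
Rate = 758.9455 mcg/hr ÷ 258.427 mcg/mL = 2.936789 mL/hr
Volume infused so far = 2.936789 mL/hr × 22.3 hr = 65.49039 mL
Volume remaining = 178 − 65.49039 = 112.5096 mL
New rate:
Dose = 0.54 mcg/kg/min × 70.27273 kg = 37.94727 mcg/min
37.94727 mcg/min × 60 min/hr = 2276.836 mcg/hr
Rate = 2276.836 mcg/hr ÷ 258.427 mcg/mL = 8.810367 mL/hr
Time remaining = 112.5096 mL ÷ 8.810367 mL/hr = 12.77014 hr

12.8 hours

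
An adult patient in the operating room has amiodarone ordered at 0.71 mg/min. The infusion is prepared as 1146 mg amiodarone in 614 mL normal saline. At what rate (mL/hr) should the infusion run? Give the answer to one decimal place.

22.8 mL/hr

0.71 mg/min × 60 min/hr = 42.6 mg/hr
Concentration = 1146 mg ÷ 614 mL = 1.86645 mg/mL
Rate = 42.6 mg/hr ÷ 1.86645 mg/mL = 22.82408 mL/hr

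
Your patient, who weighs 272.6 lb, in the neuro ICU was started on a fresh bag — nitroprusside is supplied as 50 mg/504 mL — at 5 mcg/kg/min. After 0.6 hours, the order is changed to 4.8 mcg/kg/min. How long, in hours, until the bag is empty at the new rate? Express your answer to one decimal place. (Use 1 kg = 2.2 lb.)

Initial rate:
Weight = 272.6 lb ÷ 2.2 lb/kg = 123.9091 kg
Dose = 5 mcg/kg/min × 123.9091 kg = 619.5455 mcg/min
619.5455 mcg/min × 60 min/hr = 37172.73 mcg/hr
Concentration = 50 mg ÷ 504 mL = 0.09920635 mg/mL = 99.20635 mcg/mL
Rate = 37172.73 mcg/hr ÷ 99.20635 mcg/mL = 374.7011 mL/hr
Volume infused so far = 374.7011 mL/hr × 0.6 hr = 224.8207 mL
Volume remaining = 504 − 224.8207 = 279.1793 mL
New rate:
Dose = 4.8 mcg/kg/min × 123.9091 kg = 594.7636 mcg/min
594.7636 mcg/min × 60 min/hr = 35685.82 mcg/hr
Rate = 35685.82 mcg/hr ÷ 99.20635 mcg/mL = 359.713 mL/hr
Time remaining = 279.1793 mL ÷ 359.713 mL/hr = 0.7761168 hr

0.8 hours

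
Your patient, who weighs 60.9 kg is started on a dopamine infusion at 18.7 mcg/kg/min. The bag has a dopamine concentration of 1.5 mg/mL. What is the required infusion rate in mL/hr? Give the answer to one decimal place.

45.6 mL/hr

Dose = 18.7 mcg/kg/min × 60.9 kg = 1138.83 mcg/min
1138.83 mcg/min × 60 min/hr = 68329.8 mcg/hr
Concentration = 1.5 mg/mL = 1500 mcg/mL
Rate = 68329.8 mcg/hr ÷ 1500 mcg/mL = 45.5532 mL/hr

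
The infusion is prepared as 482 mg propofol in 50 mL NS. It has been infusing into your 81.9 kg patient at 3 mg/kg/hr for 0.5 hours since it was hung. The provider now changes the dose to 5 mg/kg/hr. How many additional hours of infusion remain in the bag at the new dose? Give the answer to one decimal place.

0.9 hours

Initial rate:
Dose = 3 mg/kg/hr × 81.9 kg = 245.7 mg/hr
Concentration = 482 mg ÷ 50 mL = 9.64 mg/mL
Rate = 245.7 mg/hr ÷ 9.64 mg/mL = 25.48755 mL/hr
Volume infused so far = 25.48755 mL/hr × 0.5 hr = 12.74378 mL
Volume remaining = 50 − 12.74378 = 37.25622 mL
New rate:
Dose = 5 mg/kg/hr × 81.9 kg = 409.5 mg/hr
Rate = 409.5 mg/hr ÷ 9.64 mg/mL = 42.47925 mL/hr
Time remaining = 37.25622 mL ÷ 42.47925 mL/hr = 0.8770452 hr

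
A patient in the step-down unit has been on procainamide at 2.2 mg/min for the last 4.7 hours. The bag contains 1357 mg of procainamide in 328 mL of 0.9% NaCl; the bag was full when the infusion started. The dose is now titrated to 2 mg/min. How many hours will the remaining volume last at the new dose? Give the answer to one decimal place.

Initial rate:
2.2 mg/min × 60 min/hr = 132 mg/hr
Concentration = 1357 mg ÷ 328 mL = 4.137195 mg/mL
Rate = 132 mg/hr ÷ 4.137195 mg/mL = 31.90567 mL/hr
Volume infused so far = 31.90567 mL/hr × 4.7 hr = 149.9567 mL
Volume remaining = 328 − 149.9567 = 178.0433 mL
New rate:
2 mg/min × 60 min/hr = 120 mg/hr
Rate = 120 mg/hr ÷ 4.137195 mg/mL = 29.00516 mL/hr
Time remaining = 178.0433 mL ÷ 29.00516 mL/hr = 6.138333 hr

6.1 hours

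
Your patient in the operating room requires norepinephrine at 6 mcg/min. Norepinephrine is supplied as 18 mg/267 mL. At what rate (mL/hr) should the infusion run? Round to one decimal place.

5.3 mL/hr

6 mcg/min × 60 min/hr = 360 mcg/hr
Concentration = 18 mg ÷ 267 mL = 0.06741573 mg/mL = 67.41573 mcg/mL
Rate = 360 mcg/hr ÷ 67.41573 mcg/mL = 5.34 mL/hr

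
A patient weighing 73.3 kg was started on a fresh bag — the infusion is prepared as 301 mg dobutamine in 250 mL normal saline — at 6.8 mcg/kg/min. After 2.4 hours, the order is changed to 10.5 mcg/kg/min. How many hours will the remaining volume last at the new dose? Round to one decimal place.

5.0 hours

Initial rate:
Dose = 6.8 mcg/kg/min × 73.3 kg = 498.44 mcg/min
498.44 mcg/min × 60 min/hr = 29906.4 mcg/hr
Concentration = 301 mg ÷ 250 mL = 1.204 mg/mL = 1204 mcg/mL
Rate = 29906.4 mcg/hr ÷ 1204 mcg/mL = 24.8392 mL/hr
Volume infused so far = 24.8392 mL/hr × 2.4 hr = 59.61409 mL
Volume remaining = 250 − 59.61409 = 190.3859 mL
New rate:
Dose = 10.5 mcg/kg/min × 73.3 kg = 769.65 mcg/min
769.65 mcg/min × 60 min/hr = 46179 mcg/hr
Rate = 46179 mcg/hr ÷ 1204 mcg/mL = 38.35465 mL/hr
Time remaining = 190.3859 mL ÷ 38.35465 mL/hr = 4.963829 hr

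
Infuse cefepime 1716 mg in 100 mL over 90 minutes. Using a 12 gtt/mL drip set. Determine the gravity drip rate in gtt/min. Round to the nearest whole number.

13 gtt/min

100 mL ÷ (90 min) = 1.111111 mL/min
1.111111 mL/min × 12 gtt/mL = 13.33333 gtt/min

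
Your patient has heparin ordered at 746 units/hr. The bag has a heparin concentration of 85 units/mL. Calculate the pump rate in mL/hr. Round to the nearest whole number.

9 mL/hr

Rate = 746 units/hr ÷ 85 units/mL = 8.776471 mL/hr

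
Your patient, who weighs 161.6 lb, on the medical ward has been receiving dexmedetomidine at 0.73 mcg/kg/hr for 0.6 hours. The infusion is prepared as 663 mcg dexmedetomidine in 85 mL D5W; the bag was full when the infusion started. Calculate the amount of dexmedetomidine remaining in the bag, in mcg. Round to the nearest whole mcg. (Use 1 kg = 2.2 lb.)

631 mcg

Weight = 161.6 lb ÷ 2.2 lb/kg = 73.45455 kg
Dose = 0.73 mcg/kg/hr × 73.45455 kg = 53.62182 mcg/hr
Concentration = 663 mcg ÷ 85 mL = 7.8 mcg/mL
Rate = 53.62182 mcg/hr ÷ 7.8 mcg/mL = 6.874592 mL/hr
Volume infused = 6.874592 mL/hr × 0.6 hr = 4.124755 mL
Volume remaining = 85 − 4.124755 = 80.87524 mL
Drug remaining = 80.87524 mL × 7.8 mcg/mL = 630.8269 mcg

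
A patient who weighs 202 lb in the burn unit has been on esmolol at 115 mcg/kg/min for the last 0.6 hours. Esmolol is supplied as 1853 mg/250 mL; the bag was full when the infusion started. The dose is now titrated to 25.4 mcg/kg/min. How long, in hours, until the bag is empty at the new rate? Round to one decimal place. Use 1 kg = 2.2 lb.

10.5 hours

Initial rate:
Weight = 202 lb ÷ 2.2 lb/kg = 91.81818 kg
Dose = 115 mcg/kg/min × 91.81818 kg = 10559.09 mcg/min
10559.09 mcg/min × 60 min/hr = 633545.5 mcg/hr
Concentration = 1853 mg ÷ 250 mL = 7.412 mg/mL = 7412 mcg/mL
Rate = 633545.5 mcg/hr ÷ 7412 mcg/mL = 85.47564 mL/hr
Volume infused so far = 85.47564 mL/hr × 0.6 hr = 51.28538 mL
Volume remaining = 250 − 51.28538 = 198.7146 mL
New rate:
Dose = 25.4 mcg/kg/min × 91.81818 kg = 2332.182 mcg/min
2332.182 mcg/min × 60 min/hr = 139930.9 mcg/hr
Rate = 139930.9 mcg/hr ÷ 7412 mcg/mL = 18.87897 mL/hr
Time remaining = 198.7146 mL ÷ 18.87897 mL/hr = 10.52571 hr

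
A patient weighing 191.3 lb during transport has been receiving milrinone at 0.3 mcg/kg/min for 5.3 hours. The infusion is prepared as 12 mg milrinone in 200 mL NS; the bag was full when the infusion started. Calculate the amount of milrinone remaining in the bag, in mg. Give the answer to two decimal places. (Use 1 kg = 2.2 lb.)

Weight = 191.3 lb ÷ 2.2 lb/kg = 86.95455 kg
Dose = 0.3 mcg/kg/min × 86.95455 kg = 26.08636 mcg/min
26.08636 mcg/min × 60 min/hr = 1565.182 mcg/hr
Concentration = 12 mg ÷ 200 mL = 0.06 mg/mL = 60 mcg/mL
Rate = 1565.182 mcg/hr ÷ 60 mcg/mL = 26.08636 mL/hr
Volume infused = 26.08636 mL/hr × 5.3 hr = 138.2577 mL
Volume remaining = 200 − 138.2577 = 61.74227 mL
Drug remaining = 61.74227 mL × 60 mcg/mL = 3704.536 mcg = 3.704536 mg

3.70 mg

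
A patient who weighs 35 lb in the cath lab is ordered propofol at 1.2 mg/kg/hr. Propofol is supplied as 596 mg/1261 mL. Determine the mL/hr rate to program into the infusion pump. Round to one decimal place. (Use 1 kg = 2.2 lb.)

40.4 mL/hr

Weight = 35 lb ÷ 2.2 lb/kg = 15.90909 kg
Dose = 1.2 mg/kg/hr × 15.90909 kg = 19.09091 mg/hr
Concentration = 596 mg ÷ 1261 mL = 0.4726408 mg/mL
Rate = 19.09091 mg/hr ÷ 0.4726408 mg/mL = 40.39201 mL/hr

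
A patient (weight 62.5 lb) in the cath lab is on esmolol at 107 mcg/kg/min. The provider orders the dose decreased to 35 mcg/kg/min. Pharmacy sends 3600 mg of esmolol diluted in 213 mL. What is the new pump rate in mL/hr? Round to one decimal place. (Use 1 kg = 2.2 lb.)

3.5 mL/hr

Weight = 62.5 lb ÷ 2.2 lb/kg = 28.40909 kg
Dose = 35 mcg/kg/min × 28.40909 kg = 994.3182 mcg/min
994.3182 mcg/min × 60 min/hr = 59659.09 mcg/hr
Concentration = 3600 mg ÷ 213 mL = 16.90141 mg/mL = 16901.41 mcg/mL
Rate = 59659.09 mcg/hr ÷ 16901.41 mcg/mL = 3.52983 mL/hr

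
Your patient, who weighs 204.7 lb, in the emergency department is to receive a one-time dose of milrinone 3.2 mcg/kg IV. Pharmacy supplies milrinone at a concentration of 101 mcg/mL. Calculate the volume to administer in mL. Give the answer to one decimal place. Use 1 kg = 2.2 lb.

Weight = 204.7 lb ÷ 2.2 lb/kg = 93.04545 kg
Dose = 3.2 mcg/kg × 93.04545 kg = 297.7455 mcg
Volume = 297.7455 mcg ÷ 101 mcg/mL = 2.947975 mL

2.9 mL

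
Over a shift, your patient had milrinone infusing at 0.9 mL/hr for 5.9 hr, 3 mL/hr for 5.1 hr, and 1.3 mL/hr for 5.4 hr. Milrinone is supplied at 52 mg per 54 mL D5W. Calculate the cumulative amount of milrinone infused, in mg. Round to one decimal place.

Concentration = 52 mg ÷ 54 mL = 0.962963 mg/mL
Stage 1: 0.9 mL/hr × 5.9 hr = 5.31 mL → 5.31 mL × 0.962963 mg/mL = 5.113333 mg
Stage 2: 3 mL/hr × 5.1 hr = 15.3 mL → 15.3 mL × 0.962963 mg/mL = 14.73333 mg
Stage 3: 1.3 mL/hr × 5.4 hr = 7.02 mL → 7.02 mL × 0.962963 mg/mL = 6.76 mg
Total = 5.113333 + 14.73333 + 6.76 = 26.60667 mg

26.6 mg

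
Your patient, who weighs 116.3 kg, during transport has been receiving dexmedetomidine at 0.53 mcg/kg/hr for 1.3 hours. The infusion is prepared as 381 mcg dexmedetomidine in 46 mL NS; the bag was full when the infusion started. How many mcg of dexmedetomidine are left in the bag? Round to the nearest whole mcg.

301 mcg

Dose = 0.53 mcg/kg/hr × 116.3 kg = 61.639 mcg/hr
Concentration = 381 mcg ÷ 46 mL = 8.282609 mcg/mL
Rate = 61.639 mcg/hr ÷ 8.282609 mcg/mL = 7.441979 mL/hr
Volume infused = 7.441979 mL/hr × 1.3 hr = 9.674573 mL
Volume remaining = 46 − 9.674573 = 36.32543 mL
Drug remaining = 36.32543 mL × 8.282609 mcg/mL = 300.8693 mcg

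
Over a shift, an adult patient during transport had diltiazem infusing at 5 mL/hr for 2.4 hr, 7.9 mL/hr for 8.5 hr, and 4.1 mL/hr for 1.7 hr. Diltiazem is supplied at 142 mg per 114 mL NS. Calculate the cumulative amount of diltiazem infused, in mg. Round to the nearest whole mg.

Concentration = 142 mg ÷ 114 mL = 1.245614 mg/mL
Stage 1: 5 mL/hr × 2.4 hr = 12 mL → 12 mL × 1.245614 mg/mL = 14.94737 mg
Stage 2: 7.9 mL/hr × 8.5 hr = 67.15 mL → 67.15 mL × 1.245614 mg/mL = 83.64298 mg
Stage 3: 4.1 mL/hr × 1.7 hr = 6.97 mL → 6.97 mL × 1.245614 mg/mL = 8.68193 mg
Total = 14.94737 + 83.64298 + 8.68193 = 107.2723 mg

107 mg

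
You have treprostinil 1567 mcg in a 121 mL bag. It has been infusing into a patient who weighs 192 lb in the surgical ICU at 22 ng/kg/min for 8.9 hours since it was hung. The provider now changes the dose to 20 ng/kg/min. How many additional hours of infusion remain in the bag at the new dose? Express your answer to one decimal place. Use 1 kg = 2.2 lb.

Initial rate:
Weight = 192 lb ÷ 2.2 lb/kg = 87.27273 kg
Dose = 22 ng/kg/min × 87.27273 kg = 1920 ng/min
1920 ng/min × 60 min/hr = 115200 ng/hr
Concentration = 1567 mcg ÷ 121 mL = 12.95041 mcg/mL = 12950.41 ng/mL
Rate = 115200 ng/hr ÷ 12950.41 ng/mL = 8.895469 mL/hr
Volume infused so far = 8.895469 mL/hr × 8.9 hr = 79.16967 mL
Volume remaining = 121 − 79.16967 = 41.83033 mL
New rate:
Dose = 20 ng/kg/min × 87.27273 kg = 1745.455 ng/min
1745.455 ng/min × 60 min/hr = 104727.3 ng/hr
Rate = 104727.3 ng/hr ÷ 12950.41 ng/mL = 8.08679 mL/hr
Time remaining = 41.83033 mL ÷ 8.08679 mL/hr = 5.172674 hr

5.2 hours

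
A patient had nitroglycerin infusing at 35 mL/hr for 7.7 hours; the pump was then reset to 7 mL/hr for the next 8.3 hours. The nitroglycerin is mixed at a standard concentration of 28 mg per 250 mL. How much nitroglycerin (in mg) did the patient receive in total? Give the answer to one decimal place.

36.7 mg

Concentration = 28 mg ÷ 250 mL = 0.112 mg/mL
Stage 1: 35 mL/hr × 7.7 hr = 269.5 mL → 269.5 mL × 0.112 mg/mL = 30.184 mg
Stage 2: 7 mL/hr × 8.3 hr = 58.1 mL → 58.1 mL × 0.112 mg/mL = 6.5072 mg
Total = 30.184 + 6.5072 = 36.6912 mg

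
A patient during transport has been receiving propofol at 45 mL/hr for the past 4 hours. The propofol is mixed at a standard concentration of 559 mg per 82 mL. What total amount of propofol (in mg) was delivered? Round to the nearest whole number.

Concentration = 559 mg ÷ 82 mL = 6.817073 mg/mL = 6817.073 mcg/mL
Drug rate = 45 mL/hr × 6817.073 mcg/mL = 306768.3 mcg/hr
Total = 306768.3 mcg/hr × 4 hr = 1227073 mcg = 1227.073 mg

1227 mg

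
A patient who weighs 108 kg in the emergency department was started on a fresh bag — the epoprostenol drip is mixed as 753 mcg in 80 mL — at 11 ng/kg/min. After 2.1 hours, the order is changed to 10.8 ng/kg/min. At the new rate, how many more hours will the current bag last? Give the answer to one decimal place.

Initial rate:
Dose = 11 ng/kg/min × 108 kg = 1188 ng/min
1188 ng/min × 60 min/hr = 71280 ng/hr
Concentration = 753 mcg ÷ 80 mL = 9.4125 mcg/mL = 9412.5 ng/mL
Rate = 71280 ng/hr ÷ 9412.5 ng/mL = 7.572908 mL/hr
Volume infused so far = 7.572908 mL/hr × 2.1 hr = 15.90311 mL
Volume remaining = 80 − 15.90311 = 64.09689 mL
New rate:
Dose = 10.8 ng/kg/min × 108 kg = 1166.4 ng/min
1166.4 ng/min × 60 min/hr = 69984 ng/hr
Rate = 69984 ng/hr ÷ 9412.5 ng/mL = 7.435219 mL/hr
Time remaining = 64.09689 mL ÷ 7.435219 mL/hr = 8.620713 hr

8.6 hours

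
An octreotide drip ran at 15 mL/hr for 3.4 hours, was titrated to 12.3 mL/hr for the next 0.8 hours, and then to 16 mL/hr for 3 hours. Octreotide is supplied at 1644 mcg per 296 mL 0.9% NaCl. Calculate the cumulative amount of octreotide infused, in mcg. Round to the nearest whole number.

605 mcg

Concentration = 1644 mcg ÷ 296 mL = 5.554054 mcg/mL
Stage 1: 15 mL/hr × 3.4 hr = 51 mL → 51 mL × 5.554054 mcg/mL = 283.2568 mcg
Stage 2: 12.3 mL/hr × 0.8 hr = 9.84 mL → 9.84 mL × 5.554054 mcg/mL = 54.65189 mcg
Stage 3: 16 mL/hr × 3 hr = 48 mL → 48 mL × 5.554054 mcg/mL = 266.5946 mcg
Total = 283.2568 + 54.65189 + 266.5946 = 604.5032 mcg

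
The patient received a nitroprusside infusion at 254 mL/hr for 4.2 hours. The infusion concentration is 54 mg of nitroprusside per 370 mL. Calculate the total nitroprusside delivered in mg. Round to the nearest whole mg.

156 mg

Concentration = 54 mg ÷ 370 mL = 0.1459459 mg/mL = 145.9459 mcg/mL
Drug rate = 254 mL/hr × 145.9459 mcg/mL = 37070.27 mcg/hr
Total = 37070.27 mcg/hr × 4.2 hr = 155695.1 mcg = 155.6951 mg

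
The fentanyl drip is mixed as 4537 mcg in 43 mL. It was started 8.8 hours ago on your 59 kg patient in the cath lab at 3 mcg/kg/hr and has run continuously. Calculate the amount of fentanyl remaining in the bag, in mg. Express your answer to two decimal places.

2.98 mg

Dose = 3 mcg/kg/hr × 59 kg = 177 mcg/hr
Concentration = 4537 mcg ÷ 43 mL = 105.5116 mcg/mL
Rate = 177 mcg/hr ÷ 105.5116 mcg/mL = 1.67754 mL/hr
Volume infused = 1.67754 mL/hr × 8.8 hr = 14.76235 mL
Volume remaining = 43 − 14.76235 = 28.23765 mL
Drug remaining = 28.23765 mL × 105.5116 mcg/mL = 2979.4 mcg = 2.9794 mg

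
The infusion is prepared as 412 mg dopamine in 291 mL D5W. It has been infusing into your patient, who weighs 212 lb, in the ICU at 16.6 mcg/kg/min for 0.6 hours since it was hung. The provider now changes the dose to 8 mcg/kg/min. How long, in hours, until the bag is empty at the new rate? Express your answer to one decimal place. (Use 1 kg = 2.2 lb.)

7.7 hours

Initial rate:
Weight = 212 lb ÷ 2.2 lb/kg = 96.36364 kg
Dose = 16.6 mcg/kg/min × 96.36364 kg = 1599.636 mcg/min
1599.636 mcg/min × 60 min/hr = 95978.18 mcg/hr
Concentration = 412 mg ÷ 291 mL = 1.415808 mg/mL = 1415.808 mcg/mL
Rate = 95978.18 mcg/hr ÷ 1415.808 mcg/mL = 67.79041 mL/hr
Volume infused so far = 67.79041 mL/hr × 0.6 hr = 40.67425 mL
Volume remaining = 291 − 40.67425 = 250.3258 mL
New rate:
Dose = 8 mcg/kg/min × 96.36364 kg = 770.9091 mcg/min
770.9091 mcg/min × 60 min/hr = 46254.55 mcg/hr
Rate = 46254.55 mcg/hr ÷ 1415.808 mcg/mL = 32.67008 mL/hr
Time remaining = 250.3258 mL ÷ 32.67008 mL/hr = 7.662233 hr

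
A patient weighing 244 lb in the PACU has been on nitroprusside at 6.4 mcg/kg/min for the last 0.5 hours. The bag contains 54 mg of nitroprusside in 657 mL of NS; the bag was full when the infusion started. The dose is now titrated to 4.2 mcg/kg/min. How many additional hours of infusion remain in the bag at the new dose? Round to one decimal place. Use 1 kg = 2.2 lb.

1.2 hours

Initial rate:
Weight = 244 lb ÷ 2.2 lb/kg = 110.9091 kg
Dose = 6.4 mcg/kg/min × 110.9091 kg = 709.8182 mcg/min
709.8182 mcg/min × 60 min/hr = 42589.09 mcg/hr
Concentration = 54 mg ÷ 657 mL = 0.08219178 mg/mL = 82.19178 mcg/mL
Rate = 42589.09 mcg/hr ÷ 82.19178 mcg/mL = 518.1673 mL/hr
Volume infused so far = 518.1673 mL/hr × 0.5 hr = 259.0836 mL
Volume remaining = 657 − 259.0836 = 397.9164 mL
New rate:
Dose = 4.2 mcg/kg/min × 110.9091 kg = 465.8182 mcg/min
465.8182 mcg/min × 60 min/hr = 27949.09 mcg/hr
Rate = 27949.09 mcg/hr ÷ 82.19178 mcg/mL = 340.0473 mL/hr
Time remaining = 397.9164 mL ÷ 340.0473 mL/hr = 1.17018 hr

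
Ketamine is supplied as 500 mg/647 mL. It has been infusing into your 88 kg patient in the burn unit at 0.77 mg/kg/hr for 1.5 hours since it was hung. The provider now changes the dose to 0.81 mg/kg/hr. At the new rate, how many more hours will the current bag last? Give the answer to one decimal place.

Initial rate:
Dose = 0.77 mg/kg/hr × 88 kg = 67.76 mg/hr
Concentration = 500 mg ÷ 647 mL = 0.7727975 mg/mL
Rate = 67.76 mg/hr ÷ 0.7727975 mg/mL = 87.68144 mL/hr
Volume infused so far = 87.68144 mL/hr × 1.5 hr = 131.5222 mL
Volume remaining = 647 − 131.5222 = 515.4778 mL
New rate:
Dose = 0.81 mg/kg/hr × 88 kg = 71.28 mg/hr
Rate = 71.28 mg/hr ÷ 0.7727975 mg/mL = 92.23632 mL/hr
Time remaining = 515.4778 mL ÷ 92.23632 mL/hr = 5.588664 hr

5.6 hours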